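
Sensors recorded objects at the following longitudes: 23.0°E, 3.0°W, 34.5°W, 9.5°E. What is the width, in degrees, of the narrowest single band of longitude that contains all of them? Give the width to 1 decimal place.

57.5°

Sort the longitudes: -34.5°, -3.0°, +9.5°, +23.0°.
Eastward gaps between consecutive values (wrapping around): 31.5°, 12.5°, 13.5°, 302.5°.
Largest gap = 302.5° ⇒ minimal covering band is its complement: 360° − 302.5° = 57.5°.
Band runs from -34.5° eastward to +23.0°.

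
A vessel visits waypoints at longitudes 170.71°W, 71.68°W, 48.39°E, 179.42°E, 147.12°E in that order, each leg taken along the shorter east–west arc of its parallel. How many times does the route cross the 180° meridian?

Leg 1: -170.71° → -71.68°, shortest Δλ = 99.03° (east) — does not cross 180°.
Leg 2: -71.68° → +48.39°, shortest Δλ = 120.07° (east) — does not cross 180°.
Leg 3: +48.39° → +179.42°, shortest Δλ = 131.03° (east) — does not cross 180°.
Leg 4: +179.42° → +147.12°, shortest Δλ = -32.3° (west) — does not cross 180°.
Total crossings: 0.

0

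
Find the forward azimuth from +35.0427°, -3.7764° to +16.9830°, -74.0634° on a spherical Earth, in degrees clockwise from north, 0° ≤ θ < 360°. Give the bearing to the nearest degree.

Δλ = -74.0634 − -3.7764 = -70.2870°.
θ = atan2( sin Δλ · cos φ₂ , cos φ₁ · sin φ₂ − sin φ₁ · cos φ₂ · cos Δλ )
  = atan2(-0.90034, 0.05391) = -86.574° → normalised to [0°, 360°): 273.426°.

273°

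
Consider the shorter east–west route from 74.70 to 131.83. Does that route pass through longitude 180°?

No

Signed shortest Δλ = ((131.83 − 74.70 + 180) mod 360) − 180 = 57.13°.
Going east by 57.13° from +74.70° reaches +131.83° without touching 180°.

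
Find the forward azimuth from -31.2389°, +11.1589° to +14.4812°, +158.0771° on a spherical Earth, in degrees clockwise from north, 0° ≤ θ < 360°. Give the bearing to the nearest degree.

111°

Δλ = 158.0771 − 11.1589 = 146.9182°.
θ = atan2( sin Δλ · cos φ₂ , cos φ₁ · sin φ₂ − sin φ₁ · cos φ₂ · cos Δλ )
  = atan2(0.52849, -0.20693) = 111.382° → normalised to [0°, 360°): 111.382°.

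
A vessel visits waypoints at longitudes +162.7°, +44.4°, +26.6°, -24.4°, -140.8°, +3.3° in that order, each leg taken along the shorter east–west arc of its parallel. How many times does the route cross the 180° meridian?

Leg 1: +162.7° → +44.4°, shortest Δλ = -118.3° (west) — does not cross 180°.
Leg 2: +44.4° → +26.6°, shortest Δλ = -17.8° (west) — does not cross 180°.
Leg 3: +26.6° → -24.4°, shortest Δλ = -51.0° (west) — does not cross 180°.
Leg 4: -24.4° → -140.8°, shortest Δλ = -116.4° (west) — does not cross 180°.
Leg 5: -140.8° → +3.3°, shortest Δλ = 144.1° (east) — does not cross 180°.
Total crossings: 0.

0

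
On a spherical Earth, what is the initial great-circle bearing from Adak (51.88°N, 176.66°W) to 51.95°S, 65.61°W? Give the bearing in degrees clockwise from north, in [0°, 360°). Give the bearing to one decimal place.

Δλ = -65.61 − -176.66 = 111.05°.
θ = atan2( sin Δλ · cos φ₂ , cos φ₁ · sin φ₂ − sin φ₁ · cos φ₂ · cos Δλ )
  = atan2(0.57522, -0.31195) = 118.472° → normalised to [0°, 360°): 118.472°.

118.5°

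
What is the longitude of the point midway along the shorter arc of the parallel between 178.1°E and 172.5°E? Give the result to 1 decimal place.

Signed shortest Δλ from +178.1° to +172.5° is -5.6°.
Midpoint longitude = +178.1° + (-5.6°)/2 = +178.1° − 2.8° = +175.3°.

175.3°E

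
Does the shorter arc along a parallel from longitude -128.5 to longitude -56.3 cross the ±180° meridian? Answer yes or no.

No

Signed shortest Δλ = ((-56.3 − -128.5 + 180) mod 360) − 180 = 72.2°.
Going east by 72.2° from -128.5° reaches -56.3° without touching 180°.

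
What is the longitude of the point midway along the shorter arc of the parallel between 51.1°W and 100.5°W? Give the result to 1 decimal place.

75.8°W

Signed shortest Δλ from -51.1° to -100.5° is -49.4°.
Midpoint longitude = -51.1° + (-49.4°)/2 = -51.1° − 24.7° = -75.8°.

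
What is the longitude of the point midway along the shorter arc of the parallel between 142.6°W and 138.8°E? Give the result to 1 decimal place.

Signed shortest Δλ from -142.6° to +138.8° is -78.6°.
Midpoint longitude = -142.6° + (-78.6°)/2 = -142.6° − 39.3° = -181.9°.
Normalise into (−180°, 180°]: +178.1°.
(The naïve average (-142.6 + +138.8)/2 = -1.9° is on the wrong side of the globe.)

178.1°E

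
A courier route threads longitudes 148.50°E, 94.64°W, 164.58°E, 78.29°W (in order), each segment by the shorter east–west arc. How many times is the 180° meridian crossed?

Leg 1: +148.50° → -94.64°, shortest Δλ = 116.86° (east) — crosses 180°.
Leg 2: -94.64° → +164.58°, shortest Δλ = -100.78° (west) — crosses 180°.
Leg 3: +164.58° → -78.29°, shortest Δλ = 117.13° (east) — crosses 180°.
Total crossings: 3.

3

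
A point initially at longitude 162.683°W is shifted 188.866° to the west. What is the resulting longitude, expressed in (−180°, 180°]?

Start at -162.683°; shift −188.866° → -351.549°.
-351.549° lies outside (−180°, 180°]; add 360° → +8.451°.

8.451°E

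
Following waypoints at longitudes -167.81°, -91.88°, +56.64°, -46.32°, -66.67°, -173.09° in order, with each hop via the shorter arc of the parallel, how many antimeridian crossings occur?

0

Leg 1: -167.81° → -91.88°, shortest Δλ = 75.93° (east) — does not cross 180°.
Leg 2: -91.88° → +56.64°, shortest Δλ = 148.52° (east) — does not cross 180°.
Leg 3: +56.64° → -46.32°, shortest Δλ = -102.96° (west) — does not cross 180°.
Leg 4: -46.32° → -66.67°, shortest Δλ = -20.35° (west) — does not cross 180°.
Leg 5: -66.67° → -173.09°, shortest Δλ = -106.42° (west) — does not cross 180°.
Total crossings: 0.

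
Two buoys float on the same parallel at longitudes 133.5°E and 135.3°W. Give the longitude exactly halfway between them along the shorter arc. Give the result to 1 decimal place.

Signed shortest Δλ from +133.5° to -135.3° is +91.2°.
Midpoint longitude = +133.5° + (+91.2°)/2 = +133.5° + 45.6° = +179.1°.
(The naïve average (+133.5 + -135.3)/2 = -0.9° is on the wrong side of the globe.)

179.1°E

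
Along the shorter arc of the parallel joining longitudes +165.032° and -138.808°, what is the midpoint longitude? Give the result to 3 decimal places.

-166.888°

Signed shortest Δλ from +165.032° to -138.808° is +56.160°.
Midpoint longitude = +165.032° + (+56.160°)/2 = +165.032° + 28.080° = +193.112°.
Normalise into (−180°, 180°]: -166.888°.
(The naïve average (+165.032 + -138.808)/2 = 13.112° is on the wrong side of the globe.)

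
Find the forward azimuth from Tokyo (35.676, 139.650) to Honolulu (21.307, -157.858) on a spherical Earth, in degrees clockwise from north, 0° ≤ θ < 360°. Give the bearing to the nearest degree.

Δλ = -157.858 − 139.650 = -297.508°; wrapped into (−180°, 180°]: 62.492°.
θ = atan2( sin Δλ · cos φ₂ , cos φ₁ · sin φ₂ − sin φ₁ · cos φ₂ · cos Δλ )
  = atan2(0.82632, 0.04422) = 86.937° → normalised to [0°, 360°): 86.937°.

87°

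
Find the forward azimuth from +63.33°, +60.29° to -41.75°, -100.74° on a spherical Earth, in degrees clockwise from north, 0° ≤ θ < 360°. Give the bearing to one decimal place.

323.8°

Δλ = -100.74 − 60.29 = -161.03°.
θ = atan2( sin Δλ · cos φ₂ , cos φ₁ · sin φ₂ − sin φ₁ · cos φ₂ · cos Δλ )
  = atan2(-0.24252, 0.33159) = -36.181° → normalised to [0°, 360°): 323.819°.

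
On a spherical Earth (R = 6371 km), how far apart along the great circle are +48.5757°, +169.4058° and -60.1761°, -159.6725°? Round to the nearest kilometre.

Δλ = -159.6725 − 169.4058 = -329.0783°; wrapped into (−180°, 180°]: 30.9217°.
Δφ = -60.1761 − 48.5757 = -108.7518°.
a = sin²(Δφ/2) + cos φ₁ · cos φ₂ · sin²(Δλ/2) = 0.684119.
c = 2·atan2(√a, √(1−a)) = 1.94791 rad → d = 6371·c ≈ 12410.13 km.

12410 km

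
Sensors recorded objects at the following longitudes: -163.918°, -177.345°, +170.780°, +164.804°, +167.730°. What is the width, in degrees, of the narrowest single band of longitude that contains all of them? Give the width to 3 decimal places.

31.278°

Sort the longitudes: -177.345°, -163.918°, +164.804°, +167.730°, +170.780°.
Eastward gaps between consecutive values (wrapping around): 13.427°, 328.722°, 2.926°, 3.050°, 11.875°.
Largest gap = 328.722° ⇒ minimal covering band is its complement: 360° − 328.722° = 31.278°.
Band runs from +164.804° eastward to -163.918°, crossing the antimeridian.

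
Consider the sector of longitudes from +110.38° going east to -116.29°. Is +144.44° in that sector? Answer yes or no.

Band width going east from +110.38° to -116.29°: ((-116.29 − 110.38) mod 360) = 133.33°.
Offset of +144.44° east of the west edge: ((144.44 − 110.38) mod 360) = 34.06°.
34.06° ≤ 133.33° ⇒ inside.

Yes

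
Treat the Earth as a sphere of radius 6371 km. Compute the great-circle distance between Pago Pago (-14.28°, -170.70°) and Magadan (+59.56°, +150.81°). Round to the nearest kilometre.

8909 km

Δλ = 150.81 − -170.70 = 321.51°; wrapped into (−180°, 180°]: -38.49°.
Δφ = 59.56 − -14.28 = 73.84°.
a = sin²(Δφ/2) + cos φ₁ · cos φ₂ · sin²(Δλ/2) = 0.414181.
c = 2·atan2(√a, √(1−a)) = 1.39830 rad → d = 6371·c ≈ 8908.59 km.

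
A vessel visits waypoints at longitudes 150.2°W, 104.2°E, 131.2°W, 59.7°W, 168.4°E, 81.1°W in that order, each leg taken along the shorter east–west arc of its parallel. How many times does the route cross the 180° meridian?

Leg 1: -150.2° → +104.2°, shortest Δλ = -105.6° (west) — crosses 180°.
Leg 2: +104.2° → -131.2°, shortest Δλ = 124.6° (east) — crosses 180°.
Leg 3: -131.2° → -59.7°, shortest Δλ = 71.5° (east) — does not cross 180°.
Leg 4: -59.7° → +168.4°, shortest Δλ = -131.9° (west) — crosses 180°.
Leg 5: +168.4° → -81.1°, shortest Δλ = 110.5° (east) — crosses 180°.
Total crossings: 4.

4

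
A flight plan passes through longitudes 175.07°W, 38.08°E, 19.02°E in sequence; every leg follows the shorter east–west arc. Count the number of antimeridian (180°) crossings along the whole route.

Leg 1: -175.07° → +38.08°, shortest Δλ = -146.85° (west) — crosses 180°.
Leg 2: +38.08° → +19.02°, shortest Δλ = -19.06° (west) — does not cross 180°.
Total crossings: 1.

1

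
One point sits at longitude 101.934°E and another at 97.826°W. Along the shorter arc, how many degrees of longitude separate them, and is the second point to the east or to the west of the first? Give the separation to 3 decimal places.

160.240° east

Raw difference: -97.826 − 101.934 = -199.76°.
Normalise into (−180°, 180°]: -199.76° + 360° = 160.24°.
Positive ⇒ the second point lies to the east; separation 160.240°.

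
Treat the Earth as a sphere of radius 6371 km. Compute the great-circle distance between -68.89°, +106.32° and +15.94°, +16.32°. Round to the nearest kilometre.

Δλ = 16.32 − 106.32 = -90.00°.
Δφ = 15.94 − -68.89 = 84.83°.
a = sin²(Δφ/2) + cos φ₁ · cos φ₂ · sin²(Δλ/2) = 0.628100.
c = 2·atan2(√a, √(1−a)) = 1.82989 rad → d = 6371·c ≈ 11658.20 km.

11658 km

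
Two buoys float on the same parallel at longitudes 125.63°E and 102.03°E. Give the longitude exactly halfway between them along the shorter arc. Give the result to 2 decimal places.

Signed shortest Δλ from +125.63° to +102.03° is -23.60°.
Midpoint longitude = +125.63° + (-23.60°)/2 = +125.63° − 11.80° = +113.83°.

113.83°E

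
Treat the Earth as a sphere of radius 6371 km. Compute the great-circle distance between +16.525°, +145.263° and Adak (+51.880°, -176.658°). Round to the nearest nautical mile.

Δλ = -176.658 − 145.263 = -321.921°; wrapped into (−180°, 180°]: 38.079°.
Δφ = 51.880 − 16.525 = 35.355°.
a = sin²(Δφ/2) + cos φ₁ · cos φ₂ · sin²(Δλ/2) = 0.155189.
c = 2·atan2(√a, √(1−a)) = 0.80983 rad → d = 6371·c ≈ 5159.43 km ≈ 2785.87 nmi.

2786 nmi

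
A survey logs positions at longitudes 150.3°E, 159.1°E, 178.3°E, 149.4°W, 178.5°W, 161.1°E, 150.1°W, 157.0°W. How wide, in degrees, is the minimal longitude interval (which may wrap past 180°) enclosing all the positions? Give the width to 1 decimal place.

Sort the longitudes: -178.5°, -157.0°, -150.1°, -149.4°, +150.3°, +159.1°, +161.1°, +178.3°.
Eastward gaps between consecutive values (wrapping around): 21.5°, 6.9°, 0.7°, 299.7°, 8.8°, 2.0°, 17.2°, 3.2°.
Largest gap = 299.7° ⇒ minimal covering band is its complement: 360° − 299.7° = 60.3°.
Band runs from +150.3° eastward to -149.4°, crossing the antimeridian.

60.3°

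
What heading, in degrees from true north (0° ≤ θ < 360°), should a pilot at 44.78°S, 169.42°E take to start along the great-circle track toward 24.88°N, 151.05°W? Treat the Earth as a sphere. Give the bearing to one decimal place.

36.1°

Δλ = -151.05 − 169.42 = -320.47°; wrapped into (−180°, 180°]: 39.53°.
θ = atan2( sin Δλ · cos φ₂ , cos φ₁ · sin φ₂ − sin φ₁ · cos φ₂ · cos Δλ )
  = atan2(0.57741, 0.79150) = 36.111° → normalised to [0°, 360°): 36.111°.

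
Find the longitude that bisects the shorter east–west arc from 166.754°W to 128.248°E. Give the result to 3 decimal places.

160.747°E

Signed shortest Δλ from -166.754° to +128.248° is -64.998°.
Midpoint longitude = -166.754° + (-64.998°)/2 = -166.754° − 32.499° = -199.253°.
Normalise into (−180°, 180°]: +160.747°.
(The naïve average (-166.754 + +128.248)/2 = -19.253° is on the wrong side of the globe.)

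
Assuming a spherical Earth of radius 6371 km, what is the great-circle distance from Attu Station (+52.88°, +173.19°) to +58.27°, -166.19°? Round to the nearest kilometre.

Δλ = -166.19 − 173.19 = -339.38°; wrapped into (−180°, 180°]: 20.62°.
Δφ = 58.27 − 52.88 = 5.39°.
a = sin²(Δφ/2) + cos φ₁ · cos φ₂ · sin²(Δλ/2) = 0.012377.
c = 2·atan2(√a, √(1−a)) = 0.22297 rad → d = 6371·c ≈ 1420.52 km.

1421 km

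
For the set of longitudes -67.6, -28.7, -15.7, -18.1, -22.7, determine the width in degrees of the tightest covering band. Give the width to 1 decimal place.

Sort the longitudes: -67.6°, -28.7°, -22.7°, -18.1°, -15.7°.
Eastward gaps between consecutive values (wrapping around): 38.9°, 6.0°, 4.6°, 2.4°, 308.1°.
Largest gap = 308.1° ⇒ minimal covering band is its complement: 360° − 308.1° = 51.9°.
Band runs from -67.6° eastward to -15.7°.

51.9°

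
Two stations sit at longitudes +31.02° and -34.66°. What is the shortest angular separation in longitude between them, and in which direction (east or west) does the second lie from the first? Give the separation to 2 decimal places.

Raw difference: -34.66 − 31.02 = -65.68°.
Normalise into (−180°, 180°]: -65.68° stays -65.68°.
Negative ⇒ the second point lies to the west; separation 65.68°.

65.68° west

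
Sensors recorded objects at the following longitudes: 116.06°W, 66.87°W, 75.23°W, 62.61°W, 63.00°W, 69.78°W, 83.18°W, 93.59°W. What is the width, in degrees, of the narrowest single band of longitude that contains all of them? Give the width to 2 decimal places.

53.45°

Sort the longitudes: -116.06°, -93.59°, -83.18°, -75.23°, -69.78°, -66.87°, -63.00°, -62.61°.
Eastward gaps between consecutive values (wrapping around): 22.47°, 10.41°, 7.95°, 5.45°, 2.91°, 3.87°, 0.39°, 306.55°.
Largest gap = 306.55° ⇒ minimal covering band is its complement: 360° − 306.55° = 53.45°.
Band runs from -116.06° eastward to -62.61°.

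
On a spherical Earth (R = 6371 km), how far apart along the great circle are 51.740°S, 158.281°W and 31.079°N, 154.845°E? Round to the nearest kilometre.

10280 km

Δλ = 154.845 − -158.281 = 313.126°; wrapped into (−180°, 180°]: -46.874°.
Δφ = 31.079 − -51.740 = 82.819°.
a = sin²(Δφ/2) + cos φ₁ · cos φ₂ · sin²(Δλ/2) = 0.521397.
c = 2·atan2(√a, √(1−a)) = 1.61360 rad → d = 6371·c ≈ 10280.27 km.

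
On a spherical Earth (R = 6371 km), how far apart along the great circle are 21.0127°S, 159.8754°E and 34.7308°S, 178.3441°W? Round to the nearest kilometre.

2619 km

Δλ = -178.3441 − 159.8754 = -338.2195°; wrapped into (−180°, 180°]: 21.7805°.
Δφ = -34.7308 − -21.0127 = -13.7181°.
a = sin²(Δφ/2) + cos φ₁ · cos φ₂ · sin²(Δλ/2) = 0.041647.
c = 2·atan2(√a, √(1−a)) = 0.41104 rad → d = 6371·c ≈ 2618.72 km.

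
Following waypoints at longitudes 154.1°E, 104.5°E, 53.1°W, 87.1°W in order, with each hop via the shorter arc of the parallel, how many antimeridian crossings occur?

Leg 1: +154.1° → +104.5°, shortest Δλ = -49.6° (west) — does not cross 180°.
Leg 2: +104.5° → -53.1°, shortest Δλ = -157.6° (west) — does not cross 180°.
Leg 3: -53.1° → -87.1°, shortest Δλ = -34.0° (west) — does not cross 180°.
Total crossings: 0.

0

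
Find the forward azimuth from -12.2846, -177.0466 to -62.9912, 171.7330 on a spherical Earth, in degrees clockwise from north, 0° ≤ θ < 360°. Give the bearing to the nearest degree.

Δλ = 171.7330 − -177.0466 = 348.7796°; wrapped into (−180°, 180°]: -11.2204°.
θ = atan2( sin Δλ · cos φ₂ , cos φ₁ · sin φ₂ − sin φ₁ · cos φ₂ · cos Δλ )
  = atan2(-0.08837, -0.77576) = -173.502° → normalised to [0°, 360°): 186.498°.

186°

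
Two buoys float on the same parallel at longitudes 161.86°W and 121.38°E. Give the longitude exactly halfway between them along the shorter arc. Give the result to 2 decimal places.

159.76°E

Signed shortest Δλ from -161.86° to +121.38° is -76.76°.
Midpoint longitude = -161.86° + (-76.76°)/2 = -161.86° − 38.38° = -200.24°.
Normalise into (−180°, 180°]: +159.76°.
(The naïve average (-161.86 + +121.38)/2 = -20.24° is on the wrong side of the globe.)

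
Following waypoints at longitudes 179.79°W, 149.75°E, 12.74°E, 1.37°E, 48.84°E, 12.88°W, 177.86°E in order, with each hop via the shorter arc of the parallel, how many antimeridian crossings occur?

2

Leg 1: -179.79° → +149.75°, shortest Δλ = -30.46° (west) — crosses 180°.
Leg 2: +149.75° → +12.74°, shortest Δλ = -137.01° (west) — does not cross 180°.
Leg 3: +12.74° → +1.37°, shortest Δλ = -11.37° (west) — does not cross 180°.
Leg 4: +1.37° → +48.84°, shortest Δλ = 47.47° (east) — does not cross 180°.
Leg 5: +48.84° → -12.88°, shortest Δλ = -61.72° (west) — does not cross 180°.
Leg 6: -12.88° → +177.86°, shortest Δλ = -169.26° (west) — crosses 180°.
Total crossings: 2.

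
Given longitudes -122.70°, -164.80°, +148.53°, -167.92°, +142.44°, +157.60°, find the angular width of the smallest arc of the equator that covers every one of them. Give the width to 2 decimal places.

Sort the longitudes: -167.92°, -164.80°, -122.70°, +142.44°, +148.53°, +157.60°.
Eastward gaps between consecutive values (wrapping around): 3.12°, 42.10°, 265.14°, 6.09°, 9.07°, 34.48°.
Largest gap = 265.14° ⇒ minimal covering band is its complement: 360° − 265.14° = 94.86°.
Band runs from +142.44° eastward to -122.70°, crossing the antimeridian.

94.86°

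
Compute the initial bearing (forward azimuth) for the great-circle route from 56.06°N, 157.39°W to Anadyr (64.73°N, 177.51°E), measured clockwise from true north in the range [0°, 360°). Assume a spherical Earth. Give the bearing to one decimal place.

Δλ = 177.51 − -157.39 = 334.90°; wrapped into (−180°, 180°]: -25.10°.
θ = atan2( sin Δλ · cos φ₂ , cos φ₁ · sin φ₂ − sin φ₁ · cos φ₂ · cos Δλ )
  = atan2(-0.18108, 0.18419) = -44.513° → normalised to [0°, 360°): 315.487°.

315.5°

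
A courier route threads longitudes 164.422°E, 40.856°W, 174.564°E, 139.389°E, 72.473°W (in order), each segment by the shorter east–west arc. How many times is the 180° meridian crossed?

Leg 1: +164.422° → -40.856°, shortest Δλ = 154.722° (east) — crosses 180°.
Leg 2: -40.856° → +174.564°, shortest Δλ = -144.58° (west) — crosses 180°.
Leg 3: +174.564° → +139.389°, shortest Δλ = -35.175° (west) — does not cross 180°.
Leg 4: +139.389° → -72.473°, shortest Δλ = 148.138° (east) — crosses 180°.
Total crossings: 3.

3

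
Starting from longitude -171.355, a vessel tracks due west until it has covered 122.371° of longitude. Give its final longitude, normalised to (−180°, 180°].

+66.274°

Start at -171.355°; shift −122.371° → -293.726°.
-293.726° lies outside (−180°, 180°]; add 360° → +66.274°.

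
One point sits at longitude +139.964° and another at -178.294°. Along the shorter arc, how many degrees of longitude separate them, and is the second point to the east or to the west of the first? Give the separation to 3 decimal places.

Raw difference: -178.294 − 139.964 = -318.258°.
Normalise into (−180°, 180°]: -318.258° + 360° = 41.742°.
Positive ⇒ the second point lies to the east; separation 41.742°.

41.742° east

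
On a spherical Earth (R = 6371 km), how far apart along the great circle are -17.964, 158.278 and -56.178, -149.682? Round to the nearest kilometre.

Δλ = -149.682 − 158.278 = -307.960°; wrapped into (−180°, 180°]: 52.040°.
Δφ = -56.178 − -17.964 = -38.214°.
a = sin²(Δφ/2) + cos φ₁ · cos φ₂ · sin²(Δλ/2) = 0.209043.
c = 2·atan2(√a, √(1−a)) = 0.94972 rad → d = 6371·c ≈ 6050.63 km.

6051 km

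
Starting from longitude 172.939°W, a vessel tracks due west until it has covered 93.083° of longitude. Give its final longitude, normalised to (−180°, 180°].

Start at -172.939°; shift −93.083° → -266.022°.
-266.022° lies outside (−180°, 180°]; add 360° → +93.978°.

93.978°E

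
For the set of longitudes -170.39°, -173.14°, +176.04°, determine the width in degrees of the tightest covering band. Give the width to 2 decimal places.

13.57°

Sort the longitudes: -173.14°, -170.39°, +176.04°.
Eastward gaps between consecutive values (wrapping around): 2.75°, 346.43°, 10.82°.
Largest gap = 346.43° ⇒ minimal covering band is its complement: 360° − 346.43° = 13.57°.
Band runs from +176.04° eastward to -170.39°, crossing the antimeridian.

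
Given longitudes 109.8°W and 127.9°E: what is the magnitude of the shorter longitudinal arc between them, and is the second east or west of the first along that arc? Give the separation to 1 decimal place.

Raw difference: 127.9 − -109.8 = 237.7°.
Normalise into (−180°, 180°]: 237.7° − 360° = -122.3°.
Negative ⇒ the second point lies to the west; separation 122.3°.

122.3° west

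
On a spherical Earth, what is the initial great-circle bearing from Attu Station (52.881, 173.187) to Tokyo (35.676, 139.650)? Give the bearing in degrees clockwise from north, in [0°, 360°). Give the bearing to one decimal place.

Δλ = 139.650 − 173.187 = -33.537°.
θ = atan2( sin Δλ · cos φ₂ , cos φ₁ · sin φ₂ − sin φ₁ · cos φ₂ · cos Δλ )
  = atan2(-0.44879, -0.18796) = -112.725° → normalised to [0°, 360°): 247.275°.

247.3°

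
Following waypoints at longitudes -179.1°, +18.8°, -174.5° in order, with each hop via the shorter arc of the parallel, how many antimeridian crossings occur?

2

Leg 1: -179.1° → +18.8°, shortest Δλ = -162.1° (west) — crosses 180°.
Leg 2: +18.8° → -174.5°, shortest Δλ = 166.7° (east) — crosses 180°.
Total crossings: 2.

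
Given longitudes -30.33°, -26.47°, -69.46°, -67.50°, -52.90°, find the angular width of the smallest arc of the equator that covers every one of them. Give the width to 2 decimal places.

42.99°

Sort the longitudes: -69.46°, -67.50°, -52.90°, -30.33°, -26.47°.
Eastward gaps between consecutive values (wrapping around): 1.96°, 14.60°, 22.57°, 3.86°, 317.01°.
Largest gap = 317.01° ⇒ minimal covering band is its complement: 360° − 317.01° = 42.99°.
Band runs from -69.46° eastward to -26.47°.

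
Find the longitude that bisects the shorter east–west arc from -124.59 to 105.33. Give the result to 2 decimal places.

+170.37°

Signed shortest Δλ from -124.59° to +105.33° is -130.08°.
Midpoint longitude = -124.59° + (-130.08°)/2 = -124.59° − 65.04° = -189.63°.
Normalise into (−180°, 180°]: +170.37°.
(The naïve average (-124.59 + +105.33)/2 = -9.63° is on the wrong side of the globe.)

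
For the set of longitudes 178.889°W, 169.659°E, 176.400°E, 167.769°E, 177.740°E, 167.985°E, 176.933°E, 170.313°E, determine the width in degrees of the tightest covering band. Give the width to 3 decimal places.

13.342°

Sort the longitudes: -178.889°, +167.769°, +167.985°, +169.659°, +170.313°, +176.400°, +176.933°, +177.740°.
Eastward gaps between consecutive values (wrapping around): 346.658°, 0.216°, 1.674°, 0.654°, 6.087°, 0.533°, 0.807°, 3.371°.
Largest gap = 346.658° ⇒ minimal covering band is its complement: 360° − 346.658° = 13.342°.
Band runs from +167.769° eastward to -178.889°, crossing the antimeridian.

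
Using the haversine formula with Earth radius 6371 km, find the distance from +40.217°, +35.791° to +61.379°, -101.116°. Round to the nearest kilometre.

8068 km

Δλ = -101.116 − 35.791 = -136.907°.
Δφ = 61.379 − 40.217 = 21.162°.
a = sin²(Δφ/2) + cos φ₁ · cos φ₂ · sin²(Δλ/2) = 0.350160.
c = 2·atan2(√a, √(1−a)) = 1.26644 rad → d = 6371·c ≈ 8068.49 km.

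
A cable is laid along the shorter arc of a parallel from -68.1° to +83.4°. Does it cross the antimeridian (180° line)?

Signed shortest Δλ = ((83.4 − -68.1 + 180) mod 360) − 180 = 151.5°.
Going east by 151.5° from -68.1° reaches +83.4° without touching 180°.

No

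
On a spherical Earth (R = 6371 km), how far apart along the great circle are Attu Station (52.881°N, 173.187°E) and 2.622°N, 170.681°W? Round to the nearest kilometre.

Δλ = -170.681 − 173.187 = -343.868°; wrapped into (−180°, 180°]: 16.132°.
Δφ = 2.622 − 52.881 = -50.259°.
a = sin²(Δφ/2) + cos φ₁ · cos φ₂ · sin²(Δλ/2) = 0.192210.
c = 2·atan2(√a, √(1−a)) = 0.90767 rad → d = 6371·c ≈ 5782.79 km.

5783 km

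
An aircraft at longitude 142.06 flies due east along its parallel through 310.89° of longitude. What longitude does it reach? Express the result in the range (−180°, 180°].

+92.95°

Start at +142.06°; shift +310.89° → +452.95°.
+452.95° lies outside (−180°, 180°]; subtract 360° → +92.95°.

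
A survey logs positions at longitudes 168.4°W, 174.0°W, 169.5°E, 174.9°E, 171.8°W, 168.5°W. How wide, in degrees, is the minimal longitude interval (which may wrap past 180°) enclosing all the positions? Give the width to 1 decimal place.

Sort the longitudes: -174.0°, -171.8°, -168.5°, -168.4°, +169.5°, +174.9°.
Eastward gaps between consecutive values (wrapping around): 2.2°, 3.3°, 0.1°, 337.9°, 5.4°, 11.1°.
Largest gap = 337.9° ⇒ minimal covering band is its complement: 360° − 337.9° = 22.1°.
Band runs from +169.5° eastward to -168.4°, crossing the antimeridian.

22.1°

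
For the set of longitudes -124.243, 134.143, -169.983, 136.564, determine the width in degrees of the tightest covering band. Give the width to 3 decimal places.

101.614°

Sort the longitudes: -169.983°, -124.243°, +134.143°, +136.564°.
Eastward gaps between consecutive values (wrapping around): 45.740°, 258.386°, 2.421°, 53.453°.
Largest gap = 258.386° ⇒ minimal covering band is its complement: 360° − 258.386° = 101.614°.
Band runs from +134.143° eastward to -124.243°, crossing the antimeridian.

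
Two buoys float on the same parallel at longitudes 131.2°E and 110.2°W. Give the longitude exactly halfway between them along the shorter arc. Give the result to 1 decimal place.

169.5°W

Signed shortest Δλ from +131.2° to -110.2° is +118.6°.
Midpoint longitude = +131.2° + (+118.6°)/2 = +131.2° + 59.3° = +190.5°.
Normalise into (−180°, 180°]: -169.5°.
(The naïve average (+131.2 + -110.2)/2 = 10.5° is on the wrong side of the globe.)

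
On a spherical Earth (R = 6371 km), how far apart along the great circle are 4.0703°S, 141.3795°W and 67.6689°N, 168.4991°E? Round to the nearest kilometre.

8872 km

Δλ = 168.4991 − -141.3795 = 309.8786°; wrapped into (−180°, 180°]: -50.1214°.
Δφ = 67.6689 − -4.0703 = 71.7392°.
a = sin²(Δφ/2) + cos φ₁ · cos φ₂ · sin²(Δλ/2) = 0.411328.
c = 2·atan2(√a, √(1−a)) = 1.39251 rad → d = 6371·c ≈ 8871.68 km.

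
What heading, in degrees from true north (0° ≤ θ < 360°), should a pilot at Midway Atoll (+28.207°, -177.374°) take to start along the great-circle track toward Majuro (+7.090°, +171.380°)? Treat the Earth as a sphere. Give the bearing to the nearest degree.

209°

Δλ = 171.380 − -177.374 = 348.754°; wrapped into (−180°, 180°]: -11.246°.
θ = atan2( sin Δλ · cos φ₂ , cos φ₁ · sin φ₂ − sin φ₁ · cos φ₂ · cos Δλ )
  = atan2(-0.19353, -0.35127) = -151.147° → normalised to [0°, 360°): 208.853°.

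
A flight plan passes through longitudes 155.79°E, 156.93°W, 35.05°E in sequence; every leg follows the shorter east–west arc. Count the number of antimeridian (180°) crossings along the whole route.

Leg 1: +155.79° → -156.93°, shortest Δλ = 47.28° (east) — crosses 180°.
Leg 2: -156.93° → +35.05°, shortest Δλ = -168.02° (west) — crosses 180°.
Total crossings: 2.

2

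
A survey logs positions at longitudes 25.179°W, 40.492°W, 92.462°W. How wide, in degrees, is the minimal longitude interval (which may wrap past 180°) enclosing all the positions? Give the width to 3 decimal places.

67.283°

Sort the longitudes: -92.462°, -40.492°, -25.179°.
Eastward gaps between consecutive values (wrapping around): 51.970°, 15.313°, 292.717°.
Largest gap = 292.717° ⇒ minimal covering band is its complement: 360° − 292.717° = 67.283°.
Band runs from -92.462° eastward to -25.179°.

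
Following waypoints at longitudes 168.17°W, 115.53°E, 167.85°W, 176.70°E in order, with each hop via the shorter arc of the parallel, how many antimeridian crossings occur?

Leg 1: -168.17° → +115.53°, shortest Δλ = -76.3° (west) — crosses 180°.
Leg 2: +115.53° → -167.85°, shortest Δλ = 76.62° (east) — crosses 180°.
Leg 3: -167.85° → +176.70°, shortest Δλ = -15.45° (west) — crosses 180°.
Total crossings: 3.

3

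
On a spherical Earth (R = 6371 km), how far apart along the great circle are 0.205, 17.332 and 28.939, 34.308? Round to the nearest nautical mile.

1981 nmi

Δλ = 34.308 − 17.332 = 16.976°.
Δφ = 28.939 − 0.205 = 28.734°.
a = sin²(Δφ/2) + cos φ₁ · cos φ₂ · sin²(Δλ/2) = 0.080635.
c = 2·atan2(√a, √(1−a)) = 0.57585 rad → d = 6371·c ≈ 3668.75 km ≈ 1980.97 nmi.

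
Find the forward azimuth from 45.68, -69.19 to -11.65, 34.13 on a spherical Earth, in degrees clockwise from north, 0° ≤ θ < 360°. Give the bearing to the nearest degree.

89°

Δλ = 34.13 − -69.19 = 103.32°.
θ = atan2( sin Δλ · cos φ₂ , cos φ₁ · sin φ₂ − sin φ₁ · cos φ₂ · cos Δλ )
  = atan2(0.95305, 0.02035) = 88.777° → normalised to [0°, 360°): 88.777°.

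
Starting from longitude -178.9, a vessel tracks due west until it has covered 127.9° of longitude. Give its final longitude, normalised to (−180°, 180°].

+53.2°

Start at -178.9°; shift −127.9° → -306.8°.
-306.8° lies outside (−180°, 180°]; add 360° → +53.2°.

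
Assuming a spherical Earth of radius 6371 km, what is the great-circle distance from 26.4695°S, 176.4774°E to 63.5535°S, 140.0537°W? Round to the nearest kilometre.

5170 km

Δλ = -140.0537 − 176.4774 = -316.5311°; wrapped into (−180°, 180°]: 43.4689°.
Δφ = -63.5535 − -26.4695 = -37.0840°.
a = sin²(Δφ/2) + cos φ₁ · cos φ₂ · sin²(Δλ/2) = 0.155793.
c = 2·atan2(√a, √(1−a)) = 0.81150 rad → d = 6371·c ≈ 5170.04 km.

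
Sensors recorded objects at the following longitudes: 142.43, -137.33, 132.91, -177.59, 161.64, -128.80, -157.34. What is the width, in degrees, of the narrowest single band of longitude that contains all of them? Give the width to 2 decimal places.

98.29°

Sort the longitudes: -177.59°, -157.34°, -137.33°, -128.80°, +132.91°, +142.43°, +161.64°.
Eastward gaps between consecutive values (wrapping around): 20.25°, 20.01°, 8.53°, 261.71°, 9.52°, 19.21°, 20.77°.
Largest gap = 261.71° ⇒ minimal covering band is its complement: 360° − 261.71° = 98.29°.
Band runs from +132.91° eastward to -128.80°, crossing the antimeridian.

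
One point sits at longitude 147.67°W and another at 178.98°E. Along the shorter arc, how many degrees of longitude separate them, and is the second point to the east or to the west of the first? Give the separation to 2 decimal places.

33.35° west

Raw difference: 178.98 − -147.67 = 326.65°.
Normalise into (−180°, 180°]: 326.65° − 360° = -33.35°.
Negative ⇒ the second point lies to the west; separation 33.35°.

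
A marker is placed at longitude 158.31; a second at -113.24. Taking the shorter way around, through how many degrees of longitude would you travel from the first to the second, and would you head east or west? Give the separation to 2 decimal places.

88.45° east

Raw difference: -113.24 − 158.31 = -271.55°.
Normalise into (−180°, 180°]: -271.55° + 360° = 88.45°.
Positive ⇒ the second point lies to the east; separation 88.45°.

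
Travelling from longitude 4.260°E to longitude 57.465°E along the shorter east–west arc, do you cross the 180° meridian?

Signed shortest Δλ = ((57.465 − 4.260 + 180) mod 360) − 180 = 53.205°.
Going east by 53.205° from +4.260° reaches +57.465° without touching 180°.

No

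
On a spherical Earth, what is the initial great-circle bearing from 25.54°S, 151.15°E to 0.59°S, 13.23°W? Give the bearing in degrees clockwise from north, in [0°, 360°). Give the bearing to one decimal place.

Δλ = -13.23 − 151.15 = -164.38°.
θ = atan2( sin Δλ · cos φ₂ , cos φ₁ · sin φ₂ − sin φ₁ · cos φ₂ · cos Δλ )
  = atan2(-0.26924, -0.42449) = -147.614° → normalised to [0°, 360°): 212.386°.

212.4°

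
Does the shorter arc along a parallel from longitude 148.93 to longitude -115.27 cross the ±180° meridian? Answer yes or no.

Yes

Naïve |-115.27 − 148.93| = 264.2° > 180°, so the shorter arc goes the other way round — across 180°.
Signed shortest Δλ = ((-115.27 − 148.93 + 180) mod 360) − 180 = 95.8°.
Going east by 95.8° from +148.93° passes through 180° before reaching -115.27°.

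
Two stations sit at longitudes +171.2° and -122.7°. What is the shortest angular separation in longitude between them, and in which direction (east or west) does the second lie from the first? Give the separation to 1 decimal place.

66.1° east

Raw difference: -122.7 − 171.2 = -293.9°.
Normalise into (−180°, 180°]: -293.9° + 360° = 66.1°.
Positive ⇒ the second point lies to the east; separation 66.1°.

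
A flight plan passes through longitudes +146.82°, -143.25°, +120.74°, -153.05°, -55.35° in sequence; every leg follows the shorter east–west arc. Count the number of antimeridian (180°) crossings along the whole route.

3

Leg 1: +146.82° → -143.25°, shortest Δλ = 69.93° (east) — crosses 180°.
Leg 2: -143.25° → +120.74°, shortest Δλ = -96.01° (west) — crosses 180°.
Leg 3: +120.74° → -153.05°, shortest Δλ = 86.21° (east) — crosses 180°.
Leg 4: -153.05° → -55.35°, shortest Δλ = 97.7° (east) — does not cross 180°.
Total crossings: 3.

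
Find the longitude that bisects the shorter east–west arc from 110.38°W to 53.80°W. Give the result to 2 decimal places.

82.09°W

Signed shortest Δλ from -110.38° to -53.80° is +56.58°.
Midpoint longitude = -110.38° + (+56.58°)/2 = -110.38° + 28.29° = -82.09°.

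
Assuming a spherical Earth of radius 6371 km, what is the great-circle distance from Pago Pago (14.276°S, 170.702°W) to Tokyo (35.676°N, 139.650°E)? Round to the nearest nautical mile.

Δλ = 139.650 − -170.702 = 310.352°; wrapped into (−180°, 180°]: -49.648°.
Δφ = 35.676 − -14.276 = 49.952°.
a = sin²(Δφ/2) + cos φ₁ · cos φ₂ · sin²(Δλ/2) = 0.317044.
c = 2·atan2(√a, √(1−a)) = 1.19618 rad → d = 6371·c ≈ 7620.89 km ≈ 4114.95 nmi.

4115 nmi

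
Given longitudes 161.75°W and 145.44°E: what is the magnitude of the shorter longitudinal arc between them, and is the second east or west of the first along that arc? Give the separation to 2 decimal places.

52.81° west

Raw difference: 145.44 − -161.75 = 307.19°.
Normalise into (−180°, 180°]: 307.19° − 360° = -52.81°.
Negative ⇒ the second point lies to the west; separation 52.81°.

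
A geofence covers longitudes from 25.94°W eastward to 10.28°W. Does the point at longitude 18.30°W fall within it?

Band width going east from -25.94° to -10.28°: ((-10.28 − -25.94) mod 360) = 15.66°.
Offset of -18.30° east of the west edge: ((-18.30 − -25.94) mod 360) = 7.64°.
7.64° ≤ 15.66° ⇒ inside.

Yes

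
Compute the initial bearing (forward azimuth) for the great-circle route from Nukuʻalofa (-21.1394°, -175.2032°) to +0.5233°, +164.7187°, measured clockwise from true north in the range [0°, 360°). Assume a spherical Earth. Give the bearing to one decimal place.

Δλ = 164.7187 − -175.2032 = 339.9219°; wrapped into (−180°, 180°]: -20.0781°.
θ = atan2( sin Δλ · cos φ₂ , cos φ₁ · sin φ₂ − sin φ₁ · cos φ₂ · cos Δλ )
  = atan2(-0.34329, 0.34723) = -44.673° → normalised to [0°, 360°): 315.327°.

315.3°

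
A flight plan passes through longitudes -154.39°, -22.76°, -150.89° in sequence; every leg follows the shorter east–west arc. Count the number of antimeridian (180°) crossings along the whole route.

0

Leg 1: -154.39° → -22.76°, shortest Δλ = 131.63° (east) — does not cross 180°.
Leg 2: -22.76° → -150.89°, shortest Δλ = -128.13° (west) — does not cross 180°.
Total crossings: 0.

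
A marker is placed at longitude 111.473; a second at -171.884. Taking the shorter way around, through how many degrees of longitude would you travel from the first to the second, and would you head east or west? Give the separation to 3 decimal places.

Raw difference: -171.884 − 111.473 = -283.357°.
Normalise into (−180°, 180°]: -283.357° + 360° = 76.643°.
Positive ⇒ the second point lies to the east; separation 76.643°.

76.643° east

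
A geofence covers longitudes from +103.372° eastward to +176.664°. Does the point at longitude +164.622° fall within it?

Band width going east from +103.372° to +176.664°: ((176.664 − 103.372) mod 360) = 73.292°.
Offset of +164.622° east of the west edge: ((164.622 − 103.372) mod 360) = 61.250°.
61.250° ≤ 73.292° ⇒ inside.

Yes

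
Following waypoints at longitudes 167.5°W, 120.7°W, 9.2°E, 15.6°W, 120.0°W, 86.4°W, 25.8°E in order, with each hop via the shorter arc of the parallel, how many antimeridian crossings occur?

Leg 1: -167.5° → -120.7°, shortest Δλ = 46.8° (east) — does not cross 180°.
Leg 2: -120.7° → +9.2°, shortest Δλ = 129.9° (east) — does not cross 180°.
Leg 3: +9.2° → -15.6°, shortest Δλ = -24.8° (west) — does not cross 180°.
Leg 4: -15.6° → -120.0°, shortest Δλ = -104.4° (west) — does not cross 180°.
Leg 5: -120.0° → -86.4°, shortest Δλ = 33.6° (east) — does not cross 180°.
Leg 6: -86.4° → +25.8°, shortest Δλ = 112.2° (east) — does not cross 180°.
Total crossings: 0.

0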